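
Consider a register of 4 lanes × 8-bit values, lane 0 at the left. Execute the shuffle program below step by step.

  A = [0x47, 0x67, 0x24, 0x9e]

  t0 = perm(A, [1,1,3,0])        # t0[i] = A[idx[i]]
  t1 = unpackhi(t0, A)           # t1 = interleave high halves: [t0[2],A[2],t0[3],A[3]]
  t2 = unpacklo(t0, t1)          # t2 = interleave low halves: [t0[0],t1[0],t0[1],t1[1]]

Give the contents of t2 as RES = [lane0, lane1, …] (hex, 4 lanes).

t0 = [0x67, 0x67, 0x9e, 0x47]
t1 = [0x9e, 0x24, 0x47, 0x9e]
t2 = [0x67, 0x9e, 0x67, 0x24]

RES = [ 0x67  0x9e  0x67  0x24 ]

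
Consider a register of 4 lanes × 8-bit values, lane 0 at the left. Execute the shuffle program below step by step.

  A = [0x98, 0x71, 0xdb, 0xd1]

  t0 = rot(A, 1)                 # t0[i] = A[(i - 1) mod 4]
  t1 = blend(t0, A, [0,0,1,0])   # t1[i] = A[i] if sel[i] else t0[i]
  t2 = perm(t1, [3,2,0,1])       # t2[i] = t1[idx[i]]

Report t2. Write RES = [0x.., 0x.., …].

RES = [0xdb, 0xdb, 0xd1, 0x98]

  t0: d1 98 71 db
  t1: d1 98 db db
  t2: db db d1 98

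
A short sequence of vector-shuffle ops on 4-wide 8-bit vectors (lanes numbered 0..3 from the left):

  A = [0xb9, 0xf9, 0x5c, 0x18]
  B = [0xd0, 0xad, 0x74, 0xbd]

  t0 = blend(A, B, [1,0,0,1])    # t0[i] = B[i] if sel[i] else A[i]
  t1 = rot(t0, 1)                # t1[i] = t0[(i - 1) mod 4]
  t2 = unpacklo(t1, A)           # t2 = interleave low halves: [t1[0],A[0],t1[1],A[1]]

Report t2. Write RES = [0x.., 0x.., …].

RES = [ 0xbd  0xb9  0xd0  0xf9 ]

  t0: d0 f9 5c bd
  t1: bd d0 f9 5c
  t2: bd b9 d0 f9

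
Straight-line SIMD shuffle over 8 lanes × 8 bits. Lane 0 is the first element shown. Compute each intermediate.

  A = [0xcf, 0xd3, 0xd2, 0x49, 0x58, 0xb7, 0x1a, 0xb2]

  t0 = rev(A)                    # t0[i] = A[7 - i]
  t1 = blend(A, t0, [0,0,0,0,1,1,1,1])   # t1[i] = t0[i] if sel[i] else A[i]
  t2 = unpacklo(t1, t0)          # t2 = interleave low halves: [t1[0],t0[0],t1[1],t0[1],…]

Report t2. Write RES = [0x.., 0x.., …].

→ t0 |b2|1a|b7|58|49|d2|d3|cf|
→ t1 |cf|d3|d2|49|49|d2|d3|cf|
→ t2 |cf|b2|d3|1a|d2|b7|49|58|

RES = [0xcf, 0xb2, 0xd3, 0x1a, 0xd2, 0xb7, 0x49, 0x58]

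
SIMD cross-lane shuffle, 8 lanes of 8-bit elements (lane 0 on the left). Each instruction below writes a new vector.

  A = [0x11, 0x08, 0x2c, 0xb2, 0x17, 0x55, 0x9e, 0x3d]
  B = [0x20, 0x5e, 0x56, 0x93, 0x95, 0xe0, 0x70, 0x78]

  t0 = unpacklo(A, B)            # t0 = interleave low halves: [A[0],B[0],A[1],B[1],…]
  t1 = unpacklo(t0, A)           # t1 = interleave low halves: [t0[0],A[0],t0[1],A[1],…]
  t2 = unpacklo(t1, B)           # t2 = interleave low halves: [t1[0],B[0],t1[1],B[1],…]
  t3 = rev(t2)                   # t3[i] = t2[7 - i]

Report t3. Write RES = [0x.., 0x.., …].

  t0: 11 20 08 5e 2c 56 b2 93
  t1: 11 11 20 08 08 2c 5e b2
  t2: 11 20 11 5e 20 56 08 93
  t3: 93 08 56 20 5e 11 20 11

RES = [0x93, 0x08, 0x56, 0x20, 0x5e, 0x11, 0x20, 0x11]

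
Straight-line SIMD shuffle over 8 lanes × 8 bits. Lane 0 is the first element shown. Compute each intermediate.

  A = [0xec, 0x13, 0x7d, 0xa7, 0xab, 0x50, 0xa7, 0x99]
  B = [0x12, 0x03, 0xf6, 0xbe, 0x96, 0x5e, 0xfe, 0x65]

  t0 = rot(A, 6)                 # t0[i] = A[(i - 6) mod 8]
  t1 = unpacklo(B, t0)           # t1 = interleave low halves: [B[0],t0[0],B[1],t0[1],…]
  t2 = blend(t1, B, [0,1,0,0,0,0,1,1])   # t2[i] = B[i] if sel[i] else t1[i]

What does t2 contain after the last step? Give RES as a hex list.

RES = [0x12, 0x03, 0x03, 0xa7, 0xf6, 0xab, 0xfe, 0x65]

  t0: 7d a7 ab 50 a7 99 ec 13
  t1: 12 7d 03 a7 f6 ab be 50
  t2: 12 03 03 a7 f6 ab fe 65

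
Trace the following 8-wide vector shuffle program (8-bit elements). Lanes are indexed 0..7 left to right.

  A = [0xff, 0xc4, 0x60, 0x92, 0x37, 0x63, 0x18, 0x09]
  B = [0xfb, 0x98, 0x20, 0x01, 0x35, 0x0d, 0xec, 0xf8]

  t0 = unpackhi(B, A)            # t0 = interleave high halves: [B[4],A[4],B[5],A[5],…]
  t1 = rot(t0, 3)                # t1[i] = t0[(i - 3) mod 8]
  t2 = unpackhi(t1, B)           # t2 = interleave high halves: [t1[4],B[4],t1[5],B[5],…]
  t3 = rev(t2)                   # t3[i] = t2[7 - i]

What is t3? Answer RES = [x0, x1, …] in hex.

  t0: 35 37 0d 63 ec 18 f8 09
  t1: 18 f8 09 35 37 0d 63 ec
  t2: 37 35 0d 0d 63 ec ec f8
  t3: f8 ec ec 63 0d 0d 35 37

RES = [0xf8, 0xec, 0xec, 0x63, 0x0d, 0x0d, 0x35, 0x37]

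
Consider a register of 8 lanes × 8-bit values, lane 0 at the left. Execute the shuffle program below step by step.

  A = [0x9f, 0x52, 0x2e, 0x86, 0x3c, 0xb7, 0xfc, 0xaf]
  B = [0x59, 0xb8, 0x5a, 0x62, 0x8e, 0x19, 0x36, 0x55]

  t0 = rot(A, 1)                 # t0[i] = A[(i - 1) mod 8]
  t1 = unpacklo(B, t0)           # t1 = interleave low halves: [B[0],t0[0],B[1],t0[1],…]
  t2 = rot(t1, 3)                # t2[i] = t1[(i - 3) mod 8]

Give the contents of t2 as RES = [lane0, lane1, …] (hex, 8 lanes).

t0 = [0xaf, 0x9f, 0x52, 0x2e, 0x86, 0x3c, 0xb7, 0xfc]
t1 = [0x59, 0xaf, 0xb8, 0x9f, 0x5a, 0x52, 0x62, 0x2e]
t2 = [0x52, 0x62, 0x2e, 0x59, 0xaf, 0xb8, 0x9f, 0x5a]

RES = [ 0x52  0x62  0x2e  0x59  0xaf  0xb8  0x9f  0x5a ]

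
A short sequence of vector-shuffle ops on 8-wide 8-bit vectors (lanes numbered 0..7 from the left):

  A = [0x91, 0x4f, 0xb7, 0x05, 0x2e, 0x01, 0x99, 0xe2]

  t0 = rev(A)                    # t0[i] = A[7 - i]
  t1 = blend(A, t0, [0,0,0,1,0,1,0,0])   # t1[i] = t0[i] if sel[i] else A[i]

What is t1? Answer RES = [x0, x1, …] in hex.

t0 = [0xe2, 0x99, 0x01, 0x2e, 0x05, 0xb7, 0x4f, 0x91]
t1 = [0x91, 0x4f, 0xb7, 0x2e, 0x2e, 0xb7, 0x99, 0xe2]

RES = [ 0x91  0x4f  0xb7  0x2e  0x2e  0xb7  0x99  0xe2 ]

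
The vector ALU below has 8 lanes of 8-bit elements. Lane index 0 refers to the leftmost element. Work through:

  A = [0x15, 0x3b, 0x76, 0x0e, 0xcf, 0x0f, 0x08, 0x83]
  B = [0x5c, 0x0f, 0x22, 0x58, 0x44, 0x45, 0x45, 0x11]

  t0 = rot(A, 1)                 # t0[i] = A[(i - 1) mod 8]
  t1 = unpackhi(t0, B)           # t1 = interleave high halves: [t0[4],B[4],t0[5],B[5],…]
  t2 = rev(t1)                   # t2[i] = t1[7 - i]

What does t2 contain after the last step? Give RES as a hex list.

RES = [ 0x11  0x08  0x45  0x0f  0x45  0xcf  0x44  0x0e ]

t0 = [0x83, 0x15, 0x3b, 0x76, 0x0e, 0xcf, 0x0f, 0x08]
t1 = [0x0e, 0x44, 0xcf, 0x45, 0x0f, 0x45, 0x08, 0x11]
t2 = [0x11, 0x08, 0x45, 0x0f, 0x45, 0xcf, 0x44, 0x0e]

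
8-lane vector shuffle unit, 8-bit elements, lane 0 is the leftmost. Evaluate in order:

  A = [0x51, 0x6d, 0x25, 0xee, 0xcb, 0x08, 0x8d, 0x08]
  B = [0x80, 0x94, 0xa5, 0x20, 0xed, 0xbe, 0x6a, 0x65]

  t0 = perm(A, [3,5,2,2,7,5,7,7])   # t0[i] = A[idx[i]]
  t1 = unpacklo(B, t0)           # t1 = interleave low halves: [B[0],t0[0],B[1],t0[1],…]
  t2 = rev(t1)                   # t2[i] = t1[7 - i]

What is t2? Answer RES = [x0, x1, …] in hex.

→ t0 |ee|08|25|25|08|08|08|08|
→ t1 |80|ee|94|08|a5|25|20|25|
→ t2 |25|20|25|a5|08|94|ee|80|

RES = [ 0x25  0x20  0x25  0xa5  0x08  0x94  0xee  0x80 ]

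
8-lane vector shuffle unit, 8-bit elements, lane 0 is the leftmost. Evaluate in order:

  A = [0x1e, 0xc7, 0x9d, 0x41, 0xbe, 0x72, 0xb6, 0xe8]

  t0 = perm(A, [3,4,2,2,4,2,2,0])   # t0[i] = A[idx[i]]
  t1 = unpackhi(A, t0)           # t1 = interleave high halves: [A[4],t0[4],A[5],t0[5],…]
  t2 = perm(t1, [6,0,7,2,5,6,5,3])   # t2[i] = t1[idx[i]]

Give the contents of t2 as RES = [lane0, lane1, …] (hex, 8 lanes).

RES = [ 0xe8  0xbe  0x1e  0x72  0x9d  0xe8  0x9d  0x9d ]

t0 = [0x41, 0xbe, 0x9d, 0x9d, 0xbe, 0x9d, 0x9d, 0x1e]
t1 = [0xbe, 0xbe, 0x72, 0x9d, 0xb6, 0x9d, 0xe8, 0x1e]
t2 = [0xe8, 0xbe, 0x1e, 0x72, 0x9d, 0xe8, 0x9d, 0x9d]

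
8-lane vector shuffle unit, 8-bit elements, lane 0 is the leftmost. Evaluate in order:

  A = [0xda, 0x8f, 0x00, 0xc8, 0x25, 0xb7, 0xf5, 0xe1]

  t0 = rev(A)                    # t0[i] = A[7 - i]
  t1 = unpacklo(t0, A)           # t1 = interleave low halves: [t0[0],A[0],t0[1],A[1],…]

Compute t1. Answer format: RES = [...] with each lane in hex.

→ t0 |e1|f5|b7|25|c8|00|8f|da|
→ t1 |e1|da|f5|8f|b7|00|25|c8|

RES = [ 0xe1  0xda  0xf5  0x8f  0xb7  0x00  0x25  0xc8 ]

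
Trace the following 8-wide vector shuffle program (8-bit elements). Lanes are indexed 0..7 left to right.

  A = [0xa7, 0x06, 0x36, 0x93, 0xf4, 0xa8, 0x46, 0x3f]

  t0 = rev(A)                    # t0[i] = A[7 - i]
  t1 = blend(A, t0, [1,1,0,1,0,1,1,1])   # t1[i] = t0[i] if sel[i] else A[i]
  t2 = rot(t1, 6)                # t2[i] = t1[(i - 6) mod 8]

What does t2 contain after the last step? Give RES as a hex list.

RES = [ 0x36  0xf4  0xf4  0x36  0x06  0xa7  0x3f  0x46 ]

t0 = [0x3f, 0x46, 0xa8, 0xf4, 0x93, 0x36, 0x06, 0xa7]
t1 = [0x3f, 0x46, 0x36, 0xf4, 0xf4, 0x36, 0x06, 0xa7]
t2 = [0x36, 0xf4, 0xf4, 0x36, 0x06, 0xa7, 0x3f, 0x46]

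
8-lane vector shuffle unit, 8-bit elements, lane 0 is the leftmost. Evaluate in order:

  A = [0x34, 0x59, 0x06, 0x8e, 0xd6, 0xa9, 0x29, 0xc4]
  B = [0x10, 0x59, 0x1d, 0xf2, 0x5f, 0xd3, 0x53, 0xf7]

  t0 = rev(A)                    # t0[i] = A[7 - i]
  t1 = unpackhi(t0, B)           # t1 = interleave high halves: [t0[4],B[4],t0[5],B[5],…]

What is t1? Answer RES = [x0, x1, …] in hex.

t0 = [0xc4, 0x29, 0xa9, 0xd6, 0x8e, 0x06, 0x59, 0x34]
t1 = [0x8e, 0x5f, 0x06, 0xd3, 0x59, 0x53, 0x34, 0xf7]

RES = [ 0x8e  0x5f  0x06  0xd3  0x59  0x53  0x34  0xf7 ]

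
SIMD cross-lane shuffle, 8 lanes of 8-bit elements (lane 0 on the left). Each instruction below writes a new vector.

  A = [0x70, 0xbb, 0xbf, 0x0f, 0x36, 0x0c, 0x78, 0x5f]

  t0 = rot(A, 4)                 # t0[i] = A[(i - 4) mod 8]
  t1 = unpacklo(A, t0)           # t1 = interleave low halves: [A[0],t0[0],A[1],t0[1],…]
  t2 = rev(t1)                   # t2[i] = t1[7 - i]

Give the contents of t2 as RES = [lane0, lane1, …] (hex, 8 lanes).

RES = [0x5f, 0x0f, 0x78, 0xbf, 0x0c, 0xbb, 0x36, 0x70]

t0 = [0x36, 0x0c, 0x78, 0x5f, 0x70, 0xbb, 0xbf, 0x0f]
t1 = [0x70, 0x36, 0xbb, 0x0c, 0xbf, 0x78, 0x0f, 0x5f]
t2 = [0x5f, 0x0f, 0x78, 0xbf, 0x0c, 0xbb, 0x36, 0x70]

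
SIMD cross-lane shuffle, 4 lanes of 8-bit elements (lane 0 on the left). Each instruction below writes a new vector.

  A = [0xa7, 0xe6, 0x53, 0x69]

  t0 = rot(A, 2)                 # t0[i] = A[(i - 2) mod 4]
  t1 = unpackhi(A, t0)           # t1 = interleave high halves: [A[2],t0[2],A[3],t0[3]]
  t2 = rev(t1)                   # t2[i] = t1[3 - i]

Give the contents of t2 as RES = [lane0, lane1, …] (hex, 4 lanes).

RES = [ 0xe6  0x69  0xa7  0x53 ]

→ t0 |53|69|a7|e6|
→ t1 |53|a7|69|e6|
→ t2 |e6|69|a7|53|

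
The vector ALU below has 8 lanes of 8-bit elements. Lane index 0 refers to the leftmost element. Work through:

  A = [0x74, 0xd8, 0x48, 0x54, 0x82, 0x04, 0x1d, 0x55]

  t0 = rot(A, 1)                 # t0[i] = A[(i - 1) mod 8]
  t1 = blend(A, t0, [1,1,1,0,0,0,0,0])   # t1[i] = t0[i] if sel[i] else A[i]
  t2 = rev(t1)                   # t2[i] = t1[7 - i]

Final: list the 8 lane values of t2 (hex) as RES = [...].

RES = [ 0x55  0x1d  0x04  0x82  0x54  0xd8  0x74  0x55 ]

  t0: 55 74 d8 48 54 82 04 1d
  t1: 55 74 d8 54 82 04 1d 55
  t2: 55 1d 04 82 54 d8 74 55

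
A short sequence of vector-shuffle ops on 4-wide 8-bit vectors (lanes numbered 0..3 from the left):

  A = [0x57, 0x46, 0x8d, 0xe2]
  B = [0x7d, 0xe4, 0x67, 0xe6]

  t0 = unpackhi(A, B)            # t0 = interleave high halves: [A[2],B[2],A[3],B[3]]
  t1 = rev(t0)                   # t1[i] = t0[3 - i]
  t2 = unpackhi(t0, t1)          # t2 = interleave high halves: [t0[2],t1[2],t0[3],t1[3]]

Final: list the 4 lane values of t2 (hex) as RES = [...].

RES = [ 0xe2  0x67  0xe6  0x8d ]

  t0: 8d 67 e2 e6
  t1: e6 e2 67 8d
  t2: e2 67 e6 8d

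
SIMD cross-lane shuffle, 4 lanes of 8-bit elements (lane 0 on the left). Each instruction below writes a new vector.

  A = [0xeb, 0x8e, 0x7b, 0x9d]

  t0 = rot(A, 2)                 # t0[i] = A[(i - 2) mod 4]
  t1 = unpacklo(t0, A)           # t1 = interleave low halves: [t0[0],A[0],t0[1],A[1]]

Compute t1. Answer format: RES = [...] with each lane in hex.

RES = [0x7b, 0xeb, 0x9d, 0x8e]

  t0: 7b 9d eb 8e
  t1: 7b eb 9d 8e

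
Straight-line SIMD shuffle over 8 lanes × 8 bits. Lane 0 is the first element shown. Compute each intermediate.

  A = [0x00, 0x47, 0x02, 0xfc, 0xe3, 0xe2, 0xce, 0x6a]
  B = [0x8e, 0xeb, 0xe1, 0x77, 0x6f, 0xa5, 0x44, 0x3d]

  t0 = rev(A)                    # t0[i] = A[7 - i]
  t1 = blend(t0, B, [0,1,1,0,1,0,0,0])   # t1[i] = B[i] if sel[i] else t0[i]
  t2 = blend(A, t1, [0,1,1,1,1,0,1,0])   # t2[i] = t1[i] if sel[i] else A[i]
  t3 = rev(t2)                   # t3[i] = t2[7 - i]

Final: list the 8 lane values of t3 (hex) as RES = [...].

RES = [ 0x6a  0x47  0xe2  0x6f  0xe3  0xe1  0xeb  0x00 ]

t0 = [0x6a, 0xce, 0xe2, 0xe3, 0xfc, 0x02, 0x47, 0x00]
t1 = [0x6a, 0xeb, 0xe1, 0xe3, 0x6f, 0x02, 0x47, 0x00]
t2 = [0x00, 0xeb, 0xe1, 0xe3, 0x6f, 0xe2, 0x47, 0x6a]
t3 = [0x6a, 0x47, 0xe2, 0x6f, 0xe3, 0xe1, 0xeb, 0x00]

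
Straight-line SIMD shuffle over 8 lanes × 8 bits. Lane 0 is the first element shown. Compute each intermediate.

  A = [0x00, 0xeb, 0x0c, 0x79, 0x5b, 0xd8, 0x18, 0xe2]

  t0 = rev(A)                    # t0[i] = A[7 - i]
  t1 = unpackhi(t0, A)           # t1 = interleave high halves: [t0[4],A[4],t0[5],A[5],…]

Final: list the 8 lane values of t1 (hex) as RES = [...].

RES = [0x79, 0x5b, 0x0c, 0xd8, 0xeb, 0x18, 0x00, 0xe2]

→ t0 |e2|18|d8|5b|79|0c|eb|00|
→ t1 |79|5b|0c|d8|eb|18|00|e2|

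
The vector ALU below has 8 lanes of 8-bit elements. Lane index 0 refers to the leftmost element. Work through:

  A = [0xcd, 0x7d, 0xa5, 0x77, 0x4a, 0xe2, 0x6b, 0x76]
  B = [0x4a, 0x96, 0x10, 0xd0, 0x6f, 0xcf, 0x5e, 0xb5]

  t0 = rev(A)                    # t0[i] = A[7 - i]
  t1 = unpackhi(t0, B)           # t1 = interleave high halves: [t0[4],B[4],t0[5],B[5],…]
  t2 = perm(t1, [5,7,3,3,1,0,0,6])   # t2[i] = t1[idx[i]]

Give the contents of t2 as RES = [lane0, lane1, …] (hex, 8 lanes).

→ t0 |76|6b|e2|4a|77|a5|7d|cd|
→ t1 |77|6f|a5|cf|7d|5e|cd|b5|
→ t2 |5e|b5|cf|cf|6f|77|77|cd|

RES = [0x5e, 0xb5, 0xcf, 0xcf, 0x6f, 0x77, 0x77, 0xcd]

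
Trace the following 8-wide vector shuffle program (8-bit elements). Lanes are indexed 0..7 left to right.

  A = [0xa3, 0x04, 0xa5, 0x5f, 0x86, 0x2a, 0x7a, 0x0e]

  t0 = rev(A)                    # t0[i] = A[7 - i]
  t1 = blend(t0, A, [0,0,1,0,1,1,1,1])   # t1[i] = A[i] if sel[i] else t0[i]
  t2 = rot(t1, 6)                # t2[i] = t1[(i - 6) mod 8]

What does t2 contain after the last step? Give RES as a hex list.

  t0: 0e 7a 2a 86 5f a5 04 a3
  t1: 0e 7a a5 86 86 2a 7a 0e
  t2: a5 86 86 2a 7a 0e 0e 7a

RES = [0xa5, 0x86, 0x86, 0x2a, 0x7a, 0x0e, 0x0e, 0x7a]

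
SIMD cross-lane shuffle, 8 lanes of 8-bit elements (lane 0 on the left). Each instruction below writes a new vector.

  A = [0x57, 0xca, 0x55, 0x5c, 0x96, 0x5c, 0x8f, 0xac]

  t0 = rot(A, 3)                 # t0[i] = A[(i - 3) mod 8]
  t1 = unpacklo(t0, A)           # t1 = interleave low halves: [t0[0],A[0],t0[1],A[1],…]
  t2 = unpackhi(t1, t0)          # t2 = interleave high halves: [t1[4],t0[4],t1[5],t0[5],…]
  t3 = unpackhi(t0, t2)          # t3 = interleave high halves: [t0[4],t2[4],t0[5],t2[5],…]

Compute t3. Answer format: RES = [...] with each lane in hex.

→ t0 |5c|8f|ac|57|ca|55|5c|96|
→ t1 |5c|57|8f|ca|ac|55|57|5c|
→ t2 |ac|ca|55|55|57|5c|5c|96|
→ t3 |ca|57|55|5c|5c|5c|96|96|

RES = [0xca, 0x57, 0x55, 0x5c, 0x5c, 0x5c, 0x96, 0x96]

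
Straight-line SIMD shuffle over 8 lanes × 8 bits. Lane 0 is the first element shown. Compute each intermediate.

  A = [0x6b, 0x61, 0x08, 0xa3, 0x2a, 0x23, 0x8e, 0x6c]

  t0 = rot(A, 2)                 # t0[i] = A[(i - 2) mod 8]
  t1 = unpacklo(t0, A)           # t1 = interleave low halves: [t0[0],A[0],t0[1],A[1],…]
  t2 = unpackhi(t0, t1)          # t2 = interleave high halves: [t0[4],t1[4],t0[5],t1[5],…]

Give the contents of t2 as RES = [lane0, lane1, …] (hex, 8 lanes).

t0 = [0x8e, 0x6c, 0x6b, 0x61, 0x08, 0xa3, 0x2a, 0x23]
t1 = [0x8e, 0x6b, 0x6c, 0x61, 0x6b, 0x08, 0x61, 0xa3]
t2 = [0x08, 0x6b, 0xa3, 0x08, 0x2a, 0x61, 0x23, 0xa3]

RES = [ 0x08  0x6b  0xa3  0x08  0x2a  0x61  0x23  0xa3 ]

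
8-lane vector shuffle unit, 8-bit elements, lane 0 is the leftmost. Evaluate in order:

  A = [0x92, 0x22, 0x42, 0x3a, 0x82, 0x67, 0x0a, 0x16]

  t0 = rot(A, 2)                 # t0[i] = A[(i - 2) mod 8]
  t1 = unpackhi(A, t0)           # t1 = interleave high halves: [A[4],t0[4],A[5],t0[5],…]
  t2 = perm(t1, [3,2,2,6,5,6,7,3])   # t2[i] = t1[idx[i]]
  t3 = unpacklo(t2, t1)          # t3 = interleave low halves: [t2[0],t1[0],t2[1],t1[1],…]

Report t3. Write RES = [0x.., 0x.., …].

t0 = [0x0a, 0x16, 0x92, 0x22, 0x42, 0x3a, 0x82, 0x67]
t1 = [0x82, 0x42, 0x67, 0x3a, 0x0a, 0x82, 0x16, 0x67]
t2 = [0x3a, 0x67, 0x67, 0x16, 0x82, 0x16, 0x67, 0x3a]
t3 = [0x3a, 0x82, 0x67, 0x42, 0x67, 0x67, 0x16, 0x3a]

RES = [ 0x3a  0x82  0x67  0x42  0x67  0x67  0x16  0x3a ]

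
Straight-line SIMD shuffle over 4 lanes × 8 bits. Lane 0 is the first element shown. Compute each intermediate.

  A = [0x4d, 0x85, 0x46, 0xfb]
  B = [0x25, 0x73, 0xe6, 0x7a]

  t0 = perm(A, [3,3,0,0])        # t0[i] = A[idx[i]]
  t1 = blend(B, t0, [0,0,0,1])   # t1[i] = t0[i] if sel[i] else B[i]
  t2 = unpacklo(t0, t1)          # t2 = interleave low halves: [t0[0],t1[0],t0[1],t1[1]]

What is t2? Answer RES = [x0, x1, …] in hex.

RES = [ 0xfb  0x25  0xfb  0x73 ]

  t0: fb fb 4d 4d
  t1: 25 73 e6 4d
  t2: fb 25 fb 73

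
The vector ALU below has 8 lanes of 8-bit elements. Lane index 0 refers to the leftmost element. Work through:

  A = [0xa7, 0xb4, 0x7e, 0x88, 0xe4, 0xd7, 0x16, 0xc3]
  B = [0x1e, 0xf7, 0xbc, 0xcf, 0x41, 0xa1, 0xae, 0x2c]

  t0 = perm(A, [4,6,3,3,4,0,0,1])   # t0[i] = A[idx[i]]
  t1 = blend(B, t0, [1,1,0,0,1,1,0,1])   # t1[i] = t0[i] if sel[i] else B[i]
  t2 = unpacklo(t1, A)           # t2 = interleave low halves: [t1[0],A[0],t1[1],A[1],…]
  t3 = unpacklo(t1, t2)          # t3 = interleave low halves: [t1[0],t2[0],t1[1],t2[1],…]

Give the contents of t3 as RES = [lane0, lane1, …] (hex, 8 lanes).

t0 = [0xe4, 0x16, 0x88, 0x88, 0xe4, 0xa7, 0xa7, 0xb4]
t1 = [0xe4, 0x16, 0xbc, 0xcf, 0xe4, 0xa7, 0xae, 0xb4]
t2 = [0xe4, 0xa7, 0x16, 0xb4, 0xbc, 0x7e, 0xcf, 0x88]
t3 = [0xe4, 0xe4, 0x16, 0xa7, 0xbc, 0x16, 0xcf, 0xb4]

RES = [ 0xe4  0xe4  0x16  0xa7  0xbc  0x16  0xcf  0xb4 ]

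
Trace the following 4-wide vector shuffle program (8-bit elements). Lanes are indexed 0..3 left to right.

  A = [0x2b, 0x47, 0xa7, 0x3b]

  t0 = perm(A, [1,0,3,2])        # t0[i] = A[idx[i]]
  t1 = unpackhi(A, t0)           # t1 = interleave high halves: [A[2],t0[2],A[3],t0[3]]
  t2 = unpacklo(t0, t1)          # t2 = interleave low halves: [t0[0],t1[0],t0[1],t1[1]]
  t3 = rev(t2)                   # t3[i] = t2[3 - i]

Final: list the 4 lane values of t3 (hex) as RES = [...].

  t0: 47 2b 3b a7
  t1: a7 3b 3b a7
  t2: 47 a7 2b 3b
  t3: 3b 2b a7 47

RES = [0x3b, 0x2b, 0xa7, 0x47]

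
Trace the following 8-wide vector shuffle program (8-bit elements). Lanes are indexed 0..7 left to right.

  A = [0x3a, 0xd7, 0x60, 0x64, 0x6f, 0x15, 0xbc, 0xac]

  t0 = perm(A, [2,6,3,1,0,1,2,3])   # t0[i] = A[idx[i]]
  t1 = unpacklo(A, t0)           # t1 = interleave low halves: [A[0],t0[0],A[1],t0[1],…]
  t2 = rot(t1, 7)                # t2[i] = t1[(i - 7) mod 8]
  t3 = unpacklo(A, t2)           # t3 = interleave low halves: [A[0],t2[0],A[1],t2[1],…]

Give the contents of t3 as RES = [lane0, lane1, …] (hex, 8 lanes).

RES = [ 0x3a  0x60  0xd7  0xd7  0x60  0xbc  0x64  0x60 ]

t0 = [0x60, 0xbc, 0x64, 0xd7, 0x3a, 0xd7, 0x60, 0x64]
t1 = [0x3a, 0x60, 0xd7, 0xbc, 0x60, 0x64, 0x64, 0xd7]
t2 = [0x60, 0xd7, 0xbc, 0x60, 0x64, 0x64, 0xd7, 0x3a]
t3 = [0x3a, 0x60, 0xd7, 0xd7, 0x60, 0xbc, 0x64, 0x60]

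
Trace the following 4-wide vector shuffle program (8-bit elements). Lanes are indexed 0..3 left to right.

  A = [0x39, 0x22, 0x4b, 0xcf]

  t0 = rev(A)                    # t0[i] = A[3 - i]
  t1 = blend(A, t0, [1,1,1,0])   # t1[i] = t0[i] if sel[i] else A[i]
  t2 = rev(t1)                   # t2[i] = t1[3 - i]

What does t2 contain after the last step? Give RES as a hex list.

t0 = [0xcf, 0x4b, 0x22, 0x39]
t1 = [0xcf, 0x4b, 0x22, 0xcf]
t2 = [0xcf, 0x22, 0x4b, 0xcf]

RES = [0xcf, 0x22, 0x4b, 0xcf]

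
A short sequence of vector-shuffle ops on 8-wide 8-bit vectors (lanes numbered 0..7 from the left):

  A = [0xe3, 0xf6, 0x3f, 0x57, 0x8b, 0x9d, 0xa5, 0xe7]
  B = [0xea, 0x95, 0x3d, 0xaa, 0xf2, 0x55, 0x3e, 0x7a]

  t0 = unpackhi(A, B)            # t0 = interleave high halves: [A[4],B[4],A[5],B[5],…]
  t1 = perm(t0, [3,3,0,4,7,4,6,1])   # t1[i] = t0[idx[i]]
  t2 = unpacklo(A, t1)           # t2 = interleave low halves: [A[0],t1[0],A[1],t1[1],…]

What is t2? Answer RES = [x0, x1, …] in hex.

t0 = [0x8b, 0xf2, 0x9d, 0x55, 0xa5, 0x3e, 0xe7, 0x7a]
t1 = [0x55, 0x55, 0x8b, 0xa5, 0x7a, 0xa5, 0xe7, 0xf2]
t2 = [0xe3, 0x55, 0xf6, 0x55, 0x3f, 0x8b, 0x57, 0xa5]

RES = [ 0xe3  0x55  0xf6  0x55  0x3f  0x8b  0x57  0xa5 ]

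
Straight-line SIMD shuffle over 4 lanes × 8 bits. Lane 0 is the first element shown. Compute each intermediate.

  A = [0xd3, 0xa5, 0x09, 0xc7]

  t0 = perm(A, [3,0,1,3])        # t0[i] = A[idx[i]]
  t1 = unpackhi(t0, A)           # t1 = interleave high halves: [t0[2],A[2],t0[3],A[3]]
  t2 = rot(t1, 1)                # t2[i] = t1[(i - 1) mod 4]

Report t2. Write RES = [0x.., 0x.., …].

RES = [ 0xc7  0xa5  0x09  0xc7 ]

→ t0 |c7|d3|a5|c7|
→ t1 |a5|09|c7|c7|
→ t2 |c7|a5|09|c7|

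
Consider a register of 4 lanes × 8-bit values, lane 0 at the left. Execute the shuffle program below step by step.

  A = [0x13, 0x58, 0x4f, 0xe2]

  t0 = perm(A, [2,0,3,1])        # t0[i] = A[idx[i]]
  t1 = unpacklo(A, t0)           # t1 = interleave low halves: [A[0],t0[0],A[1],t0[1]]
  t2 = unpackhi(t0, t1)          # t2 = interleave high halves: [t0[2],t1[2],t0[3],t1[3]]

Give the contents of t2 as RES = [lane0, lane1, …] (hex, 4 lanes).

RES = [0xe2, 0x58, 0x58, 0x13]

→ t0 |4f|13|e2|58|
→ t1 |13|4f|58|13|
→ t2 |e2|58|58|13|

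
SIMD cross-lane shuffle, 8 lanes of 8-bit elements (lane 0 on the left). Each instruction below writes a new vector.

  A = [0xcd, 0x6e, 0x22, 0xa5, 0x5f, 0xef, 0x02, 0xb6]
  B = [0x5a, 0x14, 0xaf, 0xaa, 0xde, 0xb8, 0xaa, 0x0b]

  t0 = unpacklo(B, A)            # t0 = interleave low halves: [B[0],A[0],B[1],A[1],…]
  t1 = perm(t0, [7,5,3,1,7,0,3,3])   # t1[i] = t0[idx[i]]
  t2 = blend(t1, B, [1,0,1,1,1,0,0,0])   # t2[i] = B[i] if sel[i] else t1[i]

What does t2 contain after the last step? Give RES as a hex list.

RES = [ 0x5a  0x22  0xaf  0xaa  0xde  0x5a  0x6e  0x6e ]

  t0: 5a cd 14 6e af 22 aa a5
  t1: a5 22 6e cd a5 5a 6e 6e
  t2: 5a 22 af aa de 5a 6e 6e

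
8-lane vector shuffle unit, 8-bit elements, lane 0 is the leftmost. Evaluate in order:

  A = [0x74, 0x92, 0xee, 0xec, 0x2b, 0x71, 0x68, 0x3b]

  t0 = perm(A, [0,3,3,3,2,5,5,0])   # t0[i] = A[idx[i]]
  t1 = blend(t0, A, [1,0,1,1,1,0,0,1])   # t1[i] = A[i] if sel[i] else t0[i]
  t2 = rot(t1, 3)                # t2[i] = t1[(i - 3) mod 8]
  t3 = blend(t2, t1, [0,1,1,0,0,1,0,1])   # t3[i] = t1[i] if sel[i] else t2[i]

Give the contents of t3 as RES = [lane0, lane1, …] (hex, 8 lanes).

t0 = [0x74, 0xec, 0xec, 0xec, 0xee, 0x71, 0x71, 0x74]
t1 = [0x74, 0xec, 0xee, 0xec, 0x2b, 0x71, 0x71, 0x3b]
t2 = [0x71, 0x71, 0x3b, 0x74, 0xec, 0xee, 0xec, 0x2b]
t3 = [0x71, 0xec, 0xee, 0x74, 0xec, 0x71, 0xec, 0x3b]

RES = [ 0x71  0xec  0xee  0x74  0xec  0x71  0xec  0x3b ]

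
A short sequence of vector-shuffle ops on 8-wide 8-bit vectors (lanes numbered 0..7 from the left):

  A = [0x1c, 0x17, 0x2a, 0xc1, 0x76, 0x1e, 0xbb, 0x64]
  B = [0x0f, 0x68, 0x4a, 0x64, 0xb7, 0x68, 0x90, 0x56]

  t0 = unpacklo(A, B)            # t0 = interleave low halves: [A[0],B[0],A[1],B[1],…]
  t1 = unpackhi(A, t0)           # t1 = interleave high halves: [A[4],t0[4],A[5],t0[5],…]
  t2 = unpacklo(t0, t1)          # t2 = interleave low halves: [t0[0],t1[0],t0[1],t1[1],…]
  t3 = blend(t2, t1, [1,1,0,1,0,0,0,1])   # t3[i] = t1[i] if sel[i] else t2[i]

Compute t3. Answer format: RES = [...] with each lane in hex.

→ t0 |1c|0f|17|68|2a|4a|c1|64|
→ t1 |76|2a|1e|4a|bb|c1|64|64|
→ t2 |1c|76|0f|2a|17|1e|68|4a|
→ t3 |76|2a|0f|4a|17|1e|68|64|

RES = [0x76, 0x2a, 0x0f, 0x4a, 0x17, 0x1e, 0x68, 0x64]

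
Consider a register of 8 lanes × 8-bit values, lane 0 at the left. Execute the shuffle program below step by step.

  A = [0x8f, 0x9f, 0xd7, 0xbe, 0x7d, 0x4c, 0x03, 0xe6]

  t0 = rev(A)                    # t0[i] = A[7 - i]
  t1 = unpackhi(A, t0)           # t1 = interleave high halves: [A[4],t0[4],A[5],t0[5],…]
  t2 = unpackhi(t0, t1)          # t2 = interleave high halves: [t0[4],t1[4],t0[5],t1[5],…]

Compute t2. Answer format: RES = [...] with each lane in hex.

RES = [0xbe, 0x03, 0xd7, 0x9f, 0x9f, 0xe6, 0x8f, 0x8f]

→ t0 |e6|03|4c|7d|be|d7|9f|8f|
→ t1 |7d|be|4c|d7|03|9f|e6|8f|
→ t2 |be|03|d7|9f|9f|e6|8f|8f|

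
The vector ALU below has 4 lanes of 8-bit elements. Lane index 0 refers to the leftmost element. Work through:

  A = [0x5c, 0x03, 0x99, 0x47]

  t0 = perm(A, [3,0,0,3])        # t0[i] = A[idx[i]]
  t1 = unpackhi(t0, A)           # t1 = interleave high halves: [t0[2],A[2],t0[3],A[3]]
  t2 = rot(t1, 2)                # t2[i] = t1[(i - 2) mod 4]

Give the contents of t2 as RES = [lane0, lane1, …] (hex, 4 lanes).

RES = [0x47, 0x47, 0x5c, 0x99]

→ t0 |47|5c|5c|47|
→ t1 |5c|99|47|47|
→ t2 |47|47|5c|99|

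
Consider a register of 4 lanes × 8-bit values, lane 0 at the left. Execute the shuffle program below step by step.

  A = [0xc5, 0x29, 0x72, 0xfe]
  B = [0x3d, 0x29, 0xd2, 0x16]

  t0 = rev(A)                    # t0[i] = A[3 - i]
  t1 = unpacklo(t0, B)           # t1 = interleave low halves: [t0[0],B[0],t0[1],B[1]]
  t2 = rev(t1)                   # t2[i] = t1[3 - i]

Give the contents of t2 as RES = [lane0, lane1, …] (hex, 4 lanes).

  t0: fe 72 29 c5
  t1: fe 3d 72 29
  t2: 29 72 3d fe

RES = [0x29, 0x72, 0x3d, 0xfe]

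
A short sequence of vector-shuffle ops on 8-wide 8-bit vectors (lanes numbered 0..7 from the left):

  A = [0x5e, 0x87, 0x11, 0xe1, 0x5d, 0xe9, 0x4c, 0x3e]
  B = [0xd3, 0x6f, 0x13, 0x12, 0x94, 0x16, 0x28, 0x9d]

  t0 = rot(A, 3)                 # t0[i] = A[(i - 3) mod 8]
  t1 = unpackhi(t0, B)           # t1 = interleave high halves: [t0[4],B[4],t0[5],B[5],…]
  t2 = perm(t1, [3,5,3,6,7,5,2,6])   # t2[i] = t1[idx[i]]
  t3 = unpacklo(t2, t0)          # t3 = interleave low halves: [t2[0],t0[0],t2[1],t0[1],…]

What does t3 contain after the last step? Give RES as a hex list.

t0 = [0xe9, 0x4c, 0x3e, 0x5e, 0x87, 0x11, 0xe1, 0x5d]
t1 = [0x87, 0x94, 0x11, 0x16, 0xe1, 0x28, 0x5d, 0x9d]
t2 = [0x16, 0x28, 0x16, 0x5d, 0x9d, 0x28, 0x11, 0x5d]
t3 = [0x16, 0xe9, 0x28, 0x4c, 0x16, 0x3e, 0x5d, 0x5e]

RES = [ 0x16  0xe9  0x28  0x4c  0x16  0x3e  0x5d  0x5e ]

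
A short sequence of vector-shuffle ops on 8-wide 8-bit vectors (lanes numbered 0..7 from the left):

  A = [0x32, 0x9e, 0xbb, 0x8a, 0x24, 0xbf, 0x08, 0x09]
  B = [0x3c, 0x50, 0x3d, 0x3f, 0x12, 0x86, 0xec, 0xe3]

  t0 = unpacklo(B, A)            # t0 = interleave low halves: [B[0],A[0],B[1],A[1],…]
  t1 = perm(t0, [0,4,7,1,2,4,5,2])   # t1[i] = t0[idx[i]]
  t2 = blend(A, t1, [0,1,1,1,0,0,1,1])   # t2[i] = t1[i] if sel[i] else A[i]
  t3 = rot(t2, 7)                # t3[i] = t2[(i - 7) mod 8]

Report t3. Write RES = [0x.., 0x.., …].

RES = [0x3d, 0x8a, 0x32, 0x24, 0xbf, 0xbb, 0x50, 0x32]

t0 = [0x3c, 0x32, 0x50, 0x9e, 0x3d, 0xbb, 0x3f, 0x8a]
t1 = [0x3c, 0x3d, 0x8a, 0x32, 0x50, 0x3d, 0xbb, 0x50]
t2 = [0x32, 0x3d, 0x8a, 0x32, 0x24, 0xbf, 0xbb, 0x50]
t3 = [0x3d, 0x8a, 0x32, 0x24, 0xbf, 0xbb, 0x50, 0x32]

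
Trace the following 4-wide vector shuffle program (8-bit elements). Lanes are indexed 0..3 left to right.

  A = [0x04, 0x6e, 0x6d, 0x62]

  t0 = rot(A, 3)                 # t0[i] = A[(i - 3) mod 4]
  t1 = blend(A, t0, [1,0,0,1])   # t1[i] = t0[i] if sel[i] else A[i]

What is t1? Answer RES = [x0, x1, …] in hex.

RES = [ 0x6e  0x6e  0x6d  0x04 ]

t0 = [0x6e, 0x6d, 0x62, 0x04]
t1 = [0x6e, 0x6e, 0x6d, 0x04]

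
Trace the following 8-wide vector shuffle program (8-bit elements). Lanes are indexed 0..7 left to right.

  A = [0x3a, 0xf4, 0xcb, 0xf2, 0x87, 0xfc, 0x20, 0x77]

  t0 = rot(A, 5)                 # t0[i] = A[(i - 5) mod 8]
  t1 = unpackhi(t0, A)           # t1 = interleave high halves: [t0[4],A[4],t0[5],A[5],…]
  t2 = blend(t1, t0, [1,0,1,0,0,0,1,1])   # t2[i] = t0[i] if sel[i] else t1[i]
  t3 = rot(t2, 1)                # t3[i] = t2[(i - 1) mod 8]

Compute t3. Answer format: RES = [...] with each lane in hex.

→ t0 |f2|87|fc|20|77|3a|f4|cb|
→ t1 |77|87|3a|fc|f4|20|cb|77|
→ t2 |f2|87|fc|fc|f4|20|f4|cb|
→ t3 |cb|f2|87|fc|fc|f4|20|f4|

RES = [0xcb, 0xf2, 0x87, 0xfc, 0xfc, 0xf4, 0x20, 0xf4]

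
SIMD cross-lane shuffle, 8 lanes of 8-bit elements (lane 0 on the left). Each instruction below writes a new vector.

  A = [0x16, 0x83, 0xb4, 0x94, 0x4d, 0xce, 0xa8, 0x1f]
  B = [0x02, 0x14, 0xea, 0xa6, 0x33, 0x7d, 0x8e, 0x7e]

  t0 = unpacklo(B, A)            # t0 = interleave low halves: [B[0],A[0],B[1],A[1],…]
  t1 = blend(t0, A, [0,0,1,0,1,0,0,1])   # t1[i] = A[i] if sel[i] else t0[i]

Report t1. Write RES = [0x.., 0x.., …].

t0 = [0x02, 0x16, 0x14, 0x83, 0xea, 0xb4, 0xa6, 0x94]
t1 = [0x02, 0x16, 0xb4, 0x83, 0x4d, 0xb4, 0xa6, 0x1f]

RES = [ 0x02  0x16  0xb4  0x83  0x4d  0xb4  0xa6  0x1f ]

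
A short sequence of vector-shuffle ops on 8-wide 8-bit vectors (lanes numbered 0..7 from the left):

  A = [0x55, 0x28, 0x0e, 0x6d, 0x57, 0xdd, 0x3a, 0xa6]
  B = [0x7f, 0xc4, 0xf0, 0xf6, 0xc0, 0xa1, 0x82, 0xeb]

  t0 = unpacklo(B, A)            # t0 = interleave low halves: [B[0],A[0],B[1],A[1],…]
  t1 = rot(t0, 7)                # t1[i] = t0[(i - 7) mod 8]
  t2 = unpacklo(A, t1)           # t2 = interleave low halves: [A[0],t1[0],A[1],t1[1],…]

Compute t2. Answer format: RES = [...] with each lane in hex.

RES = [0x55, 0x55, 0x28, 0xc4, 0x0e, 0x28, 0x6d, 0xf0]

t0 = [0x7f, 0x55, 0xc4, 0x28, 0xf0, 0x0e, 0xf6, 0x6d]
t1 = [0x55, 0xc4, 0x28, 0xf0, 0x0e, 0xf6, 0x6d, 0x7f]
t2 = [0x55, 0x55, 0x28, 0xc4, 0x0e, 0x28, 0x6d, 0xf0]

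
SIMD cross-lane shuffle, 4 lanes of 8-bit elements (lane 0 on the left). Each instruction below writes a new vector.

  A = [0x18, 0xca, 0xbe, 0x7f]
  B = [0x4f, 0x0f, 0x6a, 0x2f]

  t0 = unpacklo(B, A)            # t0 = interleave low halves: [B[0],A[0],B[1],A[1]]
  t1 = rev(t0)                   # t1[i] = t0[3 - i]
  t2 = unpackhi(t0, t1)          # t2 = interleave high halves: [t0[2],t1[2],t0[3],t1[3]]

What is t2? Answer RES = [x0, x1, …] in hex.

RES = [0x0f, 0x18, 0xca, 0x4f]

t0 = [0x4f, 0x18, 0x0f, 0xca]
t1 = [0xca, 0x0f, 0x18, 0x4f]
t2 = [0x0f, 0x18, 0xca, 0x4f]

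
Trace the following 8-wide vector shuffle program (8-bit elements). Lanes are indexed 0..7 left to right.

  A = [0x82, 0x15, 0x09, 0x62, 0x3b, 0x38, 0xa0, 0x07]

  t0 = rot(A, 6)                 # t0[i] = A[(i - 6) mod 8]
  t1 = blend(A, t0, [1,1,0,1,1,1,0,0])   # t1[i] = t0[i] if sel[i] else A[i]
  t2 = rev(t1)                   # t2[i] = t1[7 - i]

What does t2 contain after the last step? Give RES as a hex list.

RES = [0x07, 0xa0, 0x07, 0xa0, 0x38, 0x09, 0x62, 0x09]

→ t0 |09|62|3b|38|a0|07|82|15|
→ t1 |09|62|09|38|a0|07|a0|07|
→ t2 |07|a0|07|a0|38|09|62|09|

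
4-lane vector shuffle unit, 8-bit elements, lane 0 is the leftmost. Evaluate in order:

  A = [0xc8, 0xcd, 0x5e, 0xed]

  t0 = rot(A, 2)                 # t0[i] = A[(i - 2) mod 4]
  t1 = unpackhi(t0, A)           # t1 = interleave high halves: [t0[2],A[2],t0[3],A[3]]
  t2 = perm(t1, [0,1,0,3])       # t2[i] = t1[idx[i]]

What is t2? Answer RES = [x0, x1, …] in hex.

RES = [ 0xc8  0x5e  0xc8  0xed ]

→ t0 |5e|ed|c8|cd|
→ t1 |c8|5e|cd|ed|
→ t2 |c8|5e|c8|ed|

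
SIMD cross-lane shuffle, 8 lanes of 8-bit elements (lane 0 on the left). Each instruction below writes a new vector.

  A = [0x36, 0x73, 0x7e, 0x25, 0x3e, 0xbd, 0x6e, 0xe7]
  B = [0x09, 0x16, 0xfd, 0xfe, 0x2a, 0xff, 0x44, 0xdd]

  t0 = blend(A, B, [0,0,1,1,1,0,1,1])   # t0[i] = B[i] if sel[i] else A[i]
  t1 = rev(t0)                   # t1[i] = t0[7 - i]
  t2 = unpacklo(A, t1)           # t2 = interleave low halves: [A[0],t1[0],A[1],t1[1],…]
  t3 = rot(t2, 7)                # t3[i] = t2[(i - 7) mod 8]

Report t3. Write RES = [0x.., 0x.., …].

RES = [0xdd, 0x73, 0x44, 0x7e, 0xbd, 0x25, 0x2a, 0x36]

  t0: 36 73 fd fe 2a bd 44 dd
  t1: dd 44 bd 2a fe fd 73 36
  t2: 36 dd 73 44 7e bd 25 2a
  t3: dd 73 44 7e bd 25 2a 36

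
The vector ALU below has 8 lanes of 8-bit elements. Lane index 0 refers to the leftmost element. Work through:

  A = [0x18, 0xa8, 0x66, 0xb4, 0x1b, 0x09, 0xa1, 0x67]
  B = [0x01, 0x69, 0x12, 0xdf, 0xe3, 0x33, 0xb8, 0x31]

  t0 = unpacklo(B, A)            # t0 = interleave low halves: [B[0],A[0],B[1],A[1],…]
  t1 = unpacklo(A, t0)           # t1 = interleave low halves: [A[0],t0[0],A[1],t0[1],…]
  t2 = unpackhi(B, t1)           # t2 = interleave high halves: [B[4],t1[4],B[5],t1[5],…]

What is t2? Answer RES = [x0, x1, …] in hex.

  t0: 01 18 69 a8 12 66 df b4
  t1: 18 01 a8 18 66 69 b4 a8
  t2: e3 66 33 69 b8 b4 31 a8

RES = [0xe3, 0x66, 0x33, 0x69, 0xb8, 0xb4, 0x31, 0xa8]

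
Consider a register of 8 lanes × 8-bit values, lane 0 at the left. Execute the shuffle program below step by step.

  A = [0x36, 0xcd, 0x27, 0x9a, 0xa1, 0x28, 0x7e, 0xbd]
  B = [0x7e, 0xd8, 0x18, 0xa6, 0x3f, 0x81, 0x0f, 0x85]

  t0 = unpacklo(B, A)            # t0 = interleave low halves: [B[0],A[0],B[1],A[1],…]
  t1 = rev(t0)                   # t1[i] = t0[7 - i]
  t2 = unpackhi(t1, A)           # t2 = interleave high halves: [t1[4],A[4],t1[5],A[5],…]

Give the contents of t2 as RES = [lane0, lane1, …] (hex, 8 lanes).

RES = [0xcd, 0xa1, 0xd8, 0x28, 0x36, 0x7e, 0x7e, 0xbd]

  t0: 7e 36 d8 cd 18 27 a6 9a
  t1: 9a a6 27 18 cd d8 36 7e
  t2: cd a1 d8 28 36 7e 7e bd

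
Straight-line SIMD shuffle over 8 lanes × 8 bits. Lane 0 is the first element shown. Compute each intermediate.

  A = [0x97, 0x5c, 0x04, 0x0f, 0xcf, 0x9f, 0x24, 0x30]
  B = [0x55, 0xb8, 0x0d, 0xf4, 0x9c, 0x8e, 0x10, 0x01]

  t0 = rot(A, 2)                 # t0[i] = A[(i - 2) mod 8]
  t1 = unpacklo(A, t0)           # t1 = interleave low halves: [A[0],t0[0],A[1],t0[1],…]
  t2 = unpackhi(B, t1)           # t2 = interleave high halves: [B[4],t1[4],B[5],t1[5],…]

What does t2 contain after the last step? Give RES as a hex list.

t0 = [0x24, 0x30, 0x97, 0x5c, 0x04, 0x0f, 0xcf, 0x9f]
t1 = [0x97, 0x24, 0x5c, 0x30, 0x04, 0x97, 0x0f, 0x5c]
t2 = [0x9c, 0x04, 0x8e, 0x97, 0x10, 0x0f, 0x01, 0x5c]

RES = [ 0x9c  0x04  0x8e  0x97  0x10  0x0f  0x01  0x5c ]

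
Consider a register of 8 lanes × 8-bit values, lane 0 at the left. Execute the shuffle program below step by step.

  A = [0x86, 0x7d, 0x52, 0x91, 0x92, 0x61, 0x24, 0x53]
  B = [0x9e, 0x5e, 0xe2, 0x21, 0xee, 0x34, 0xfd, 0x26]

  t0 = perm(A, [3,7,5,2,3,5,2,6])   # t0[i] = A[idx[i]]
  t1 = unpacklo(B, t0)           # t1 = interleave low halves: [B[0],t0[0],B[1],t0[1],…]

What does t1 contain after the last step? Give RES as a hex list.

RES = [ 0x9e  0x91  0x5e  0x53  0xe2  0x61  0x21  0x52 ]

t0 = [0x91, 0x53, 0x61, 0x52, 0x91, 0x61, 0x52, 0x24]
t1 = [0x9e, 0x91, 0x5e, 0x53, 0xe2, 0x61, 0x21, 0x52]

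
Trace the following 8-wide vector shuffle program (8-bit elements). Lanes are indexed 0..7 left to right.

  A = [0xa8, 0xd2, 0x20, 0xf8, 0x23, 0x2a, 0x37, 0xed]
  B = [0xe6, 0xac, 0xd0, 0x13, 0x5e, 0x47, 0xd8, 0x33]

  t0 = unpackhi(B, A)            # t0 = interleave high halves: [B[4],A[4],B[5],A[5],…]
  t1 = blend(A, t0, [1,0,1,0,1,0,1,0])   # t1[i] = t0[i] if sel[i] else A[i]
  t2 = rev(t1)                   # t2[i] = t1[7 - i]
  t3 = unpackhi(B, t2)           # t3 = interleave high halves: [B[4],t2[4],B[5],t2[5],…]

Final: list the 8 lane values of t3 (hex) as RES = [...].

→ t0 |5e|23|47|2a|d8|37|33|ed|
→ t1 |5e|d2|47|f8|d8|2a|33|ed|
→ t2 |ed|33|2a|d8|f8|47|d2|5e|
→ t3 |5e|f8|47|47|d8|d2|33|5e|

RES = [0x5e, 0xf8, 0x47, 0x47, 0xd8, 0xd2, 0x33, 0x5e]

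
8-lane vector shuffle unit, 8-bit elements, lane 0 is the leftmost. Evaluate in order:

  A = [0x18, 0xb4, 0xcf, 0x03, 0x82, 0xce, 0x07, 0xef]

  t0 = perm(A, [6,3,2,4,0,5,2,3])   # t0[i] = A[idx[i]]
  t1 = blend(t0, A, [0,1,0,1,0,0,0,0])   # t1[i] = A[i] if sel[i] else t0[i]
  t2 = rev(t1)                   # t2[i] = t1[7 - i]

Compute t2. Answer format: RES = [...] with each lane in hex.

t0 = [0x07, 0x03, 0xcf, 0x82, 0x18, 0xce, 0xcf, 0x03]
t1 = [0x07, 0xb4, 0xcf, 0x03, 0x18, 0xce, 0xcf, 0x03]
t2 = [0x03, 0xcf, 0xce, 0x18, 0x03, 0xcf, 0xb4, 0x07]

RES = [ 0x03  0xcf  0xce  0x18  0x03  0xcf  0xb4  0x07 ]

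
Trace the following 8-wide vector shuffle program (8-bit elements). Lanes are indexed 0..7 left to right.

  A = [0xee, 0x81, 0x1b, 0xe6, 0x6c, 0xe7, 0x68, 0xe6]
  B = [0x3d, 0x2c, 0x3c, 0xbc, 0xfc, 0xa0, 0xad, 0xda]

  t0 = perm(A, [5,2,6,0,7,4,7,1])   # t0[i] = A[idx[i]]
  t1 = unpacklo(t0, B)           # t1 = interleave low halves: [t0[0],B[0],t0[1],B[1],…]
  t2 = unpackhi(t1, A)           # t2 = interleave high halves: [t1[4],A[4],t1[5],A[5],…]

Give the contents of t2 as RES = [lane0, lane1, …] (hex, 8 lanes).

RES = [ 0x68  0x6c  0x3c  0xe7  0xee  0x68  0xbc  0xe6 ]

  t0: e7 1b 68 ee e6 6c e6 81
  t1: e7 3d 1b 2c 68 3c ee bc
  t2: 68 6c 3c e7 ee 68 bc e6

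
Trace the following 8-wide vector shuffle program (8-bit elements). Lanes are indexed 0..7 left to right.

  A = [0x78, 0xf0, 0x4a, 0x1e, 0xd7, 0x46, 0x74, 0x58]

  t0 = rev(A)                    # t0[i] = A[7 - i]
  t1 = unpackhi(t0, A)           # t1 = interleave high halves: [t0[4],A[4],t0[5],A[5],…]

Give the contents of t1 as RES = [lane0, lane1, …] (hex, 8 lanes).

RES = [0x1e, 0xd7, 0x4a, 0x46, 0xf0, 0x74, 0x78, 0x58]

  t0: 58 74 46 d7 1e 4a f0 78
  t1: 1e d7 4a 46 f0 74 78 58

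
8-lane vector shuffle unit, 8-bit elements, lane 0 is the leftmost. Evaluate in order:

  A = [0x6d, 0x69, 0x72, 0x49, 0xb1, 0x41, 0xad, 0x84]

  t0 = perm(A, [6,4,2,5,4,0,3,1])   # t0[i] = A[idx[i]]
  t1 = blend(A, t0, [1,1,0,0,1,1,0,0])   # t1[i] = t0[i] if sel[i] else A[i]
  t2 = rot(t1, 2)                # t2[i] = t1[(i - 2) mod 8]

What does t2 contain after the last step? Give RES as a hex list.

RES = [ 0xad  0x84  0xad  0xb1  0x72  0x49  0xb1  0x6d ]

  t0: ad b1 72 41 b1 6d 49 69
  t1: ad b1 72 49 b1 6d ad 84
  t2: ad 84 ad b1 72 49 b1 6d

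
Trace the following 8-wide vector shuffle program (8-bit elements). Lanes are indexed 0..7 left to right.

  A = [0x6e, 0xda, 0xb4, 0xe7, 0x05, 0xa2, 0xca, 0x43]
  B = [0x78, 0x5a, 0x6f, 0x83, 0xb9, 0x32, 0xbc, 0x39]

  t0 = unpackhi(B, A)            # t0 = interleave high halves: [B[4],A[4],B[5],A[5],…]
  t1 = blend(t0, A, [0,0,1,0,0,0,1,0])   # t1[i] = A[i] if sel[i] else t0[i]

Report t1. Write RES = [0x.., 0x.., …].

RES = [0xb9, 0x05, 0xb4, 0xa2, 0xbc, 0xca, 0xca, 0x43]

→ t0 |b9|05|32|a2|bc|ca|39|43|
→ t1 |b9|05|b4|a2|bc|ca|ca|43|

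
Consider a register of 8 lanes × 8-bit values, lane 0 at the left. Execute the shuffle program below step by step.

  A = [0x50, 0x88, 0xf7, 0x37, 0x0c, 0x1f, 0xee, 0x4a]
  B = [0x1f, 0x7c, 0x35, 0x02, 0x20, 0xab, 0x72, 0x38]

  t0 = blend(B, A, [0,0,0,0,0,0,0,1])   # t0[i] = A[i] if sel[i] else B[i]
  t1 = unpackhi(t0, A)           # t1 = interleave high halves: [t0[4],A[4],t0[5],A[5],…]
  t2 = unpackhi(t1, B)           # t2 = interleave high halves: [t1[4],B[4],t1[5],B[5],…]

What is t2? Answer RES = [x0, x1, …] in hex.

RES = [ 0x72  0x20  0xee  0xab  0x4a  0x72  0x4a  0x38 ]

→ t0 |1f|7c|35|02|20|ab|72|4a|
→ t1 |20|0c|ab|1f|72|ee|4a|4a|
→ t2 |72|20|ee|ab|4a|72|4a|38|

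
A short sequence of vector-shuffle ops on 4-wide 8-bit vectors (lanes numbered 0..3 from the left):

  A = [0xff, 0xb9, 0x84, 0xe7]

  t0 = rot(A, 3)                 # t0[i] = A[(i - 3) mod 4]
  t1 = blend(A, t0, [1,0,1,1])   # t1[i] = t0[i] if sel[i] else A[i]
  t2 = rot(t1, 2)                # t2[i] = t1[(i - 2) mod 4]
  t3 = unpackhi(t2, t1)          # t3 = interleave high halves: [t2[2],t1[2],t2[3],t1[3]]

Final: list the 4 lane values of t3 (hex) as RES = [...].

→ t0 |b9|84|e7|ff|
→ t1 |b9|b9|e7|ff|
→ t2 |e7|ff|b9|b9|
→ t3 |b9|e7|b9|ff|

RES = [0xb9, 0xe7, 0xb9, 0xff]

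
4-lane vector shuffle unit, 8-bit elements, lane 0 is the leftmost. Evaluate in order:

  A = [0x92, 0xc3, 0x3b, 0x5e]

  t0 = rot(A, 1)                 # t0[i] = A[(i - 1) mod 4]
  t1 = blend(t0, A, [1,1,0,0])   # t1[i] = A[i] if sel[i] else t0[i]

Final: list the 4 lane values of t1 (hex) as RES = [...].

t0 = [0x5e, 0x92, 0xc3, 0x3b]
t1 = [0x92, 0xc3, 0xc3, 0x3b]

RES = [0x92, 0xc3, 0xc3, 0x3b]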